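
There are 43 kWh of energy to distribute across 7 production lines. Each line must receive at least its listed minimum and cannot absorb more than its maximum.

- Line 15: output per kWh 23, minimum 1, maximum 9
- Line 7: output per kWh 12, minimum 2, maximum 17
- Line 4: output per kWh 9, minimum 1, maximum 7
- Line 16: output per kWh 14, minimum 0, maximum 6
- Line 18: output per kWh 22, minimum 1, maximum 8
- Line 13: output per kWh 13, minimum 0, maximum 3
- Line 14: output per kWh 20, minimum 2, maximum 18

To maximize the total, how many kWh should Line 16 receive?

5

Meeting every minimum uses 1+2+1+0+1+0+2 = 7 kWh, leaving 36.
Highest output per kWh first: Line 15 23 > Line 18 22 > Line 14 20 > Line 16 14 > Line 13 13 > Line 7 12 > Line 4 9.
Line 15: +8 to 9 (cap) ; 28 left.
Line 18: +7 to 8 (cap) ; 21 left.
Line 14: +16 to 18 (cap) ; 5 left.
Line 16 has room for 6 more but only 5 remain, so it gets 5.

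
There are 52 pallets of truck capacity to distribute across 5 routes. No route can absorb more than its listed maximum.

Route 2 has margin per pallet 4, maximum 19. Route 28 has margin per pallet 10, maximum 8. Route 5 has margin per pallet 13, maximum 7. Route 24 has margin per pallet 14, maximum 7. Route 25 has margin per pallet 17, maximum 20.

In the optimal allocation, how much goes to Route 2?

Rank by margin per pallet: Route 25 17 > Route 24 14 > Route 5 13 > Route 28 10 > Route 2 4.
Give Route 25 20 to hit its cap of 20 → 32 left.
Route 24 takes 7 to reach its cap of 7 → 25 left.
Route 5 takes 7 to reach its cap of 7 → 18 left.
Route 28 takes 8 to reach its cap of 8 → 10 left.
Route 2 has room for 19 but only 10 remain, so it gets 10.

10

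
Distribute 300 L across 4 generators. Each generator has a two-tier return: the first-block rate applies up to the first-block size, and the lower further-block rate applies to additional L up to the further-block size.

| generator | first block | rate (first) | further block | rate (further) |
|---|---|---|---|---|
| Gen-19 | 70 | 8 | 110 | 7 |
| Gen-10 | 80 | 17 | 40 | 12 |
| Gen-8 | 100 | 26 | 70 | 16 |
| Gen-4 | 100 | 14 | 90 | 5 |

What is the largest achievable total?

5780

Order all 8 blocks by rate: Gen-8/tier1 26 > Gen-10/tier1 17 > Gen-8/tier2 16 > Gen-4/tier1 14 > Gen-10/tier2 12 > Gen-19/tier1 8 > Gen-19/tier2 7 > Gen-4/tier2 5.
Fill Gen-8 tier1 block (100 at 26) — 200 left.
Gen-10/tier1 (17): +80 — 120 left.
Gen-8 tier2 at 16: fill all 70 — 50 left.
Gen-4 tier1 at 14: only 50 left, fill 50.
Total = 26×100 + 17×80 + 16×70 + 14×50 = 5780.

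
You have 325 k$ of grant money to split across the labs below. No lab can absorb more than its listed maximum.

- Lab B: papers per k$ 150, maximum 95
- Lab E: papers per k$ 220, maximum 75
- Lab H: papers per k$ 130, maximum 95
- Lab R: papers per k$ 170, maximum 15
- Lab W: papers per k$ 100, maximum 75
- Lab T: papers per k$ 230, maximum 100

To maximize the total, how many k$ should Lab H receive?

Highest papers per k$ first: Lab T 230 > Lab E 220 > Lab R 170 > Lab B 150 > Lab H 130 > Lab W 100.
Lab T: +100 to 100 (cap) — 225 left.
Give Lab E 75 to hit its cap of 75 — 150 left.
Lab R takes 15 to reach its cap of 15 — 135 left.
Lab B takes 95 to reach its cap of 95 — 40 left.
Lab H has room for 95 but only 40 remain, so it gets 40.

40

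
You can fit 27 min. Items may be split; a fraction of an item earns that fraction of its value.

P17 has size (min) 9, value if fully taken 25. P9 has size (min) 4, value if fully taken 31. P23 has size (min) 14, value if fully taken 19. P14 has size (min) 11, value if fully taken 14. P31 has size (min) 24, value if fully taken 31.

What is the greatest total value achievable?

Rank by value-to-size ratio: P9 31/4≈7.75, P17 25/9≈2.78, P23 19/14≈1.36, P31 31/24≈1.29, P14 14/11≈1.27.
P9: take in full, 4 min for value 31 — 23 left.
All 9 min of P17 fit (value 25) — 14 remain.
Take all of P23 (14 min, value 19) — 0 min left.
Total value = 75.

75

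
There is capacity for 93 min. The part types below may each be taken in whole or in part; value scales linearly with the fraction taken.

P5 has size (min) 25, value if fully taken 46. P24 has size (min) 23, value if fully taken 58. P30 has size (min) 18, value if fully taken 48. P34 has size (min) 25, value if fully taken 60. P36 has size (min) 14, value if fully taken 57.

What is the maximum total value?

246.92

Rank by value-to-size ratio: P36 57/14≈4.07, P30 48/18≈2.67, P24 58/23≈2.52, P34 60/25≈2.4, P5 46/25≈1.84.
All 14 min of P36 fit (value 57) — 79 remain.
All 18 min of P30 fit (value 48) — 61 remain.
All 23 min of P24 fit (value 58) — 38 remain.
Take all of P34 (25 min, value 60) — 13 min left.
13 min left: a 13/25 share of P5 gives 46×13/25 = 23.92.
Total value = 246.92.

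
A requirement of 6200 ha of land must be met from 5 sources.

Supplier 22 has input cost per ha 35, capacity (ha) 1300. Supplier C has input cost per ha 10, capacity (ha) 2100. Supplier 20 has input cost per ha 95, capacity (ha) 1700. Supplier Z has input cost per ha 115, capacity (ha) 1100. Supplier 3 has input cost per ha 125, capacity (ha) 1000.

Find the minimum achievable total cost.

354500

Fill from the cheapest source first.
Supplier C at 10: take all 2100 ha ; 4100 still needed.
Supplier 22 at 35: take all 1300 ha ; 2800 still needed.
Supplier 20 at 95: take all 1700 ha ; 1100 still needed.
Take 1100 from Supplier Z at 115 ; need 0 more.
Supplier 3: unused.
Cost = 2100×10 + 1300×35 + 1700×95 + 1100×115 = 354500.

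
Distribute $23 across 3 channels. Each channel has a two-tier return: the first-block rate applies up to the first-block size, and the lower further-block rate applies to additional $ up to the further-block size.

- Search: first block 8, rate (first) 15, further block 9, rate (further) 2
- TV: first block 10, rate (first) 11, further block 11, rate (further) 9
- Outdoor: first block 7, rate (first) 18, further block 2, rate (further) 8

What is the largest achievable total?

Rank every tier by rate: Outdoor/T1 18 > Search/T1 15 > TV/T1 11 > TV/T2 9 > Outdoor/T2 8 > Search/T2 2.
Outdoor/T1 (18): +7 → 16 left.
Search T1 at 15: fill all 8 → 8 left.
TV T1 at 11: only 8 left, fill 8.
Total = 18×7 + 15×8 + 11×8 = 334.

334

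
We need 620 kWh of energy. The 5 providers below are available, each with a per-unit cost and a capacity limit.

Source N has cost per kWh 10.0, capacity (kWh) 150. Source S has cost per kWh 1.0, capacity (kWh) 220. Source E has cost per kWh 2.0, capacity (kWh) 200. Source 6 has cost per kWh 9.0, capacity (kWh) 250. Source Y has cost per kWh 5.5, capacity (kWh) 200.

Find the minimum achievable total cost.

1720

Use providers in increasing cost order.
Source S at 1.0: take all 220 kWh — 400 still needed.
Take 200 from Source E at 2.0 — need 200 more.
Source Y at 5.5: take all 200 kWh — 0 still needed.
Source 6, Source N: unused.
Cost = 220×1.0 + 200×2.0 + 200×5.5 = 1720.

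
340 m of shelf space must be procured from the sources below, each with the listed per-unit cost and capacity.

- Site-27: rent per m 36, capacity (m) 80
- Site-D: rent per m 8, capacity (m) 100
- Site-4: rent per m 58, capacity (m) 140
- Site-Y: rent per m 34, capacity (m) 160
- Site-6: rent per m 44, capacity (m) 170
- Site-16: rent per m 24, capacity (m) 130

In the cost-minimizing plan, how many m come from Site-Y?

Cheapest first:
Take 100 from Site-D at 8 ; need 240 more.
Site-16 at 24: take all 130 m ; 110 still needed.
Take 110 from Site-Y at 34 to finish.
Site-27, Site-6, Site-4: unused.

110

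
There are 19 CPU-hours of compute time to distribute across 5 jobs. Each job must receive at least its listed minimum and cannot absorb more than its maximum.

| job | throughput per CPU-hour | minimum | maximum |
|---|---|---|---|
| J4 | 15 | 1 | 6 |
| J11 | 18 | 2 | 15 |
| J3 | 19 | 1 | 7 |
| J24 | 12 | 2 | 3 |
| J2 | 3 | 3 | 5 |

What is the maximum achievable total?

289

Meeting every minimum uses 1+2+1+2+3 = 9 CPU-hours, leaving 10.
Highest throughput per CPU-hour first: J3 19 > J11 18 > J4 15 > J24 12 > J2 3.
Give J3 6 more to hit its cap of 7 ; 4 left.
J11: +4 (room for 13) → 6. Pool exhausted.
Total = 15×1 + 18×6 + 19×7 + 12×2 + 3×3 = 289.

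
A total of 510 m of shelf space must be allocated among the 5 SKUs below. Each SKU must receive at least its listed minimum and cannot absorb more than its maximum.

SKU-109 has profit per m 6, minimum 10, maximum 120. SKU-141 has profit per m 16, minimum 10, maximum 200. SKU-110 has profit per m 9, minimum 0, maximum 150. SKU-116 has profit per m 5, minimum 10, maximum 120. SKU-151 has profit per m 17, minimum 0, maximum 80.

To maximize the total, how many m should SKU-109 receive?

70

Meeting every minimum uses 10+10+0+10+0 = 30 m, leaving 480.
Order the SKUs by profit per m: SKU-151 17 > SKU-141 16 > SKU-110 9 > SKU-109 6 > SKU-116 5.
SKU-151: +80 to 80 (cap) ; 400 left.
Give SKU-141 190 more to hit its cap of 200 ; 210 left.
SKU-110 takes 150 more to reach its cap of 150 ; 60 left.
Only 60 left; SKU-109 takes them to reach 70.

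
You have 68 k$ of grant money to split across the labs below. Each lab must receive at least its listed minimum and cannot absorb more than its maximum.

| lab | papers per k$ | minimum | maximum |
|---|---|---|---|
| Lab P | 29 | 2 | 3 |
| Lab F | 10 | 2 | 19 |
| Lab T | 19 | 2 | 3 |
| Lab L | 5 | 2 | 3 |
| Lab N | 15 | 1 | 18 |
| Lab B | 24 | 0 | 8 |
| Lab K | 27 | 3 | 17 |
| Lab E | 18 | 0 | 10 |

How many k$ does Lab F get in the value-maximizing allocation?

Meeting every minimum uses 2+2+2+2+1+0+3+0 = 12 k$, leaving 56.
Order the labs by papers per k$: Lab P 29 > Lab K 27 > Lab B 24 > Lab T 19 > Lab E 18 > Lab N 15 > Lab F 10 > Lab L 5.
Give Lab P 1 more to hit its cap of 3 → 55 left.
Give Lab K 14 more to hit its cap of 17 → 41 left.
Lab B: +8 to 8 (cap) → 33 left.
Lab T: +1 to 3 (cap) → 32 left.
Give Lab E 10 more to hit its cap of 10 → 22 left.
Give Lab N 17 more to hit its cap of 18 → 5 left.
Lab F: +5 (room for 17) → 7. Pool exhausted.

7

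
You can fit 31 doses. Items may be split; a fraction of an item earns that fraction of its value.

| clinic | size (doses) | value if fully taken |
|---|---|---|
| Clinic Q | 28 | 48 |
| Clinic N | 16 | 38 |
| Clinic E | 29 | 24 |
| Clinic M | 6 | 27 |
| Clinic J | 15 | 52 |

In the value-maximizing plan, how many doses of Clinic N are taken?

Rank by value-to-size ratio: Clinic M 27/6≈4.5, Clinic J 52/15≈3.47, Clinic N 38/16≈2.38, Clinic Q 48/28≈1.71, Clinic E 24/29≈0.828.
Clinic M: take in full, 6 doses for value 27 ; 25 left.
Take all of Clinic J (15 doses, value 52) ; 10 doses left.
Fill the last 10 doses with part of Clinic N: 10/16 of it earns 23.75.

10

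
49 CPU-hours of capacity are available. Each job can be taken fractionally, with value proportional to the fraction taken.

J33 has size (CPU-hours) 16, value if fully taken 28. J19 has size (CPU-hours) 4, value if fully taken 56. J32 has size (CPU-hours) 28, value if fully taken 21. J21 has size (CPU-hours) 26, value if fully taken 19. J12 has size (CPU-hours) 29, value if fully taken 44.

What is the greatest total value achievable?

128

Rank by value-to-size ratio: J19 56/4≈14, J33 28/16≈1.75, J12 44/29≈1.52, J32 21/28≈0.75, J21 19/26≈0.731.
J19: take in full, 4 CPU-hours for value 56 → 45 left.
J33: take in full, 16 CPU-hours for value 28 → 29 left.
All 29 CPU-hours of J12 fit (value 44) → 0 remain.
Total value = 128.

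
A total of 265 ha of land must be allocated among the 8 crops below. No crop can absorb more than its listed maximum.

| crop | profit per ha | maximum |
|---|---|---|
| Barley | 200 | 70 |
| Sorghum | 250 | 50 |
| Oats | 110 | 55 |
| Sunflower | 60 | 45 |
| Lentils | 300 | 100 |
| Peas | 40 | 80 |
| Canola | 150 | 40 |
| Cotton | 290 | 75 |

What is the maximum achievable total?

72250

Highest profit per ha first: Lentils 300 > Cotton 290 > Sorghum 250 > Barley 200 > Canola 150 > Oats 110 > Sunflower 60 > Peas 40.
Lentils: +100 to 100 (cap) → 165 left.
Give Cotton 75 to hit its cap of 75 → 90 left.
Give Sorghum 50 to hit its cap of 50 → 40 left.
Barley has room for 70 but only 40 remain, so it gets 40.
Total = 200×40 + 250×50 + 300×100 + 290×75 = 72250.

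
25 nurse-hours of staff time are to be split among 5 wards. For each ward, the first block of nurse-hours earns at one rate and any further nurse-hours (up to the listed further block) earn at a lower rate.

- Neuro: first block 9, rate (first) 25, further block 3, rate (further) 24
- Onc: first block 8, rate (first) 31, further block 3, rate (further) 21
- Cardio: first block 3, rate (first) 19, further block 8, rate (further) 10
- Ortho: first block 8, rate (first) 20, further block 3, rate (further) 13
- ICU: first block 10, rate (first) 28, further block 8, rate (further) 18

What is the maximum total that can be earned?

703

Treat each block as its own option and order by rate: Onc/first 31 > ICU/first 28 > Neuro/first 25 > Neuro/second 24 > Onc/second 21 > Ortho/first 20 > Cardio/first 19 > ICU/second 18 > Ortho/second 13 > Cardio/second 10.
Fill Onc first block (8 at 31) ; 17 left.
ICU first at 28: fill all 10 ; 7 left.
Neuro/first: +7 of 9 at 25; pool empty.
Total = 31×8 + 28×10 + 25×7 = 703.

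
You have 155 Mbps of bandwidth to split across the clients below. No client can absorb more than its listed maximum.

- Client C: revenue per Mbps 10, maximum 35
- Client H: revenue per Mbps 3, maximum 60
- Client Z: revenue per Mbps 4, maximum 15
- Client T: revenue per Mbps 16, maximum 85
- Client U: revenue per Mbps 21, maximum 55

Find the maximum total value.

2665

Order the clients by revenue per Mbps: Client U 21 > Client T 16 > Client C 10 > Client Z 4 > Client H 3.
Give Client U 55 to hit its cap of 55 ; 100 left.
Give Client T 85 to hit its cap of 85 ; 15 left.
Client C has room for 35 but only 15 remain, so it gets 15.
Total = 10×15 + 16×85 + 21×55 = 2665.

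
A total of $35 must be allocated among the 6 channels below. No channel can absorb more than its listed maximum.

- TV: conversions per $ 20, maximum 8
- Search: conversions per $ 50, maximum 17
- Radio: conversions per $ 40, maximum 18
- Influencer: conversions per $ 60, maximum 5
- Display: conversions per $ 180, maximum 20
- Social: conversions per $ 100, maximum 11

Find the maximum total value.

4940

Order the channels by conversions per $: Display 180 > Social 100 > Influencer 60 > Search 50 > Radio 40 > TV 20.
Display: +20 to 20 (cap) — 15 left.
Give Social 11 to hit its cap of 11 — 4 left.
Only 4 left; Influencer takes them to reach 4.
Total = 60×4 + 180×20 + 100×11 = 4940.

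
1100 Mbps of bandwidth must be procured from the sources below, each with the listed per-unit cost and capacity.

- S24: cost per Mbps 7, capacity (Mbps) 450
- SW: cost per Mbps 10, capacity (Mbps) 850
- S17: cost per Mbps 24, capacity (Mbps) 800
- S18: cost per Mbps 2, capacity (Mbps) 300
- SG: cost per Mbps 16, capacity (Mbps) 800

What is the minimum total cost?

Cheapest first:
S18 at 2: take all 300 Mbps → 800 still needed.
S24 at 7: take all 450 Mbps → 350 still needed.
SW at 10: take 350 of its 850 → requirement met.
SG, S17: unused.
Cost = 300×2 + 450×7 + 350×10 = 7250.

7250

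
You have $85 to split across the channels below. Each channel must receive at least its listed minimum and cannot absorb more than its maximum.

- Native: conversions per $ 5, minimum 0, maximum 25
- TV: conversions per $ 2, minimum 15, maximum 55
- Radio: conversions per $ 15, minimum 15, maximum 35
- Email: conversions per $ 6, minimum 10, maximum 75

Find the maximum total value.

765

Meeting every minimum uses 0+15+15+10 = 40 $, leaving 45.
Order the channels by conversions per $: Radio 15 > Email 6 > Native 5 > TV 2.
Radio takes 20 more to reach its cap of 35 — 25 left.
Email has room for 65 more but only 25 remain, so it gets 35.
Total = 2×15 + 15×35 + 6×35 = 765.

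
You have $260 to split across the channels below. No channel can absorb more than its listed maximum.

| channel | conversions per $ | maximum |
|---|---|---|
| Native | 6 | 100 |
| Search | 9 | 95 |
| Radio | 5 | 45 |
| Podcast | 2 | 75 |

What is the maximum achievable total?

Order the channels by conversions per $: Search 9 > Native 6 > Radio 5 > Podcast 2.
Search: +95 to 95 (cap) — 165 left.
Native takes 100 to reach its cap of 100 — 65 left.
Radio: +45 to 45 (cap) — 20 left.
Podcast has room for 75 but only 20 remain, so it gets 20.
Total = 6×100 + 9×95 + 5×45 + 2×20 = 1720.

1720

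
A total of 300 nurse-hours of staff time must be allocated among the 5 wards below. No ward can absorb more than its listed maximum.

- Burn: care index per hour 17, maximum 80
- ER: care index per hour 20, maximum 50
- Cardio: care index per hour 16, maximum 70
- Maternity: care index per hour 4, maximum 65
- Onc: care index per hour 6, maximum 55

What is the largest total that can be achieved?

3990

Rank by care index per hour: ER 20 > Burn 17 > Cardio 16 > Onc 6 > Maternity 4.
Give ER 50 to hit its cap of 50 → 250 left.
Give Burn 80 to hit its cap of 80 → 170 left.
Cardio: +70 to 70 (cap) → 100 left.
Give Onc 55 to hit its cap of 55 → 45 left.
Only 45 left; Maternity takes them to reach 45.
Total = 17×80 + 20×50 + 16×70 + 4×45 + 6×55 = 3990.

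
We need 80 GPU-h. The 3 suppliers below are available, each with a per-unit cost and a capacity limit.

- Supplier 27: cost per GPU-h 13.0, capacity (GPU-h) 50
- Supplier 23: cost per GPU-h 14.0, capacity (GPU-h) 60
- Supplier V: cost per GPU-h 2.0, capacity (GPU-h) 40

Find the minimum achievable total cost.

600

Use suppliers in increasing cost order.
Take 40 from Supplier V at 2.0 ; need 40 more.
Supplier 27 (13.0): take the remaining 40 ; done.
Supplier 23: unused.
Cost = 40×2.0 + 40×13.0 = 600.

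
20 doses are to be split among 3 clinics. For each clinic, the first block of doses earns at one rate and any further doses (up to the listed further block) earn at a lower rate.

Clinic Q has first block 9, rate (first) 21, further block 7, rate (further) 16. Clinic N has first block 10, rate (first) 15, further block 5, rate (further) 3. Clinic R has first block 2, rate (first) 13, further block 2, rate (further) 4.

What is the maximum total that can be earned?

361

Treat each block as its own option and order by rate: Clinic Q/T1 21 > Clinic Q/T2 16 > Clinic N/T1 15 > Clinic R/T1 13 > Clinic R/T2 4 > Clinic N/T2 3.
Clinic Q T1 at 21: fill all 9 ; 11 left.
Clinic Q/T2 (16): +7 ; 4 left.
Clinic N/T1: +4 of 10 at 15; pool empty.
Total = 21×9 + 16×7 + 15×4 = 361.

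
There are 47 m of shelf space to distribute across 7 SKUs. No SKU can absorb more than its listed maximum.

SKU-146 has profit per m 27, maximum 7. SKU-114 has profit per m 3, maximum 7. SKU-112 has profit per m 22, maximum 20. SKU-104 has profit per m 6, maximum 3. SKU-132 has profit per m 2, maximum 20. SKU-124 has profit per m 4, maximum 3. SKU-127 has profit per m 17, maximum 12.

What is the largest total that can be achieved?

Highest profit per m first: SKU-146 27 > SKU-112 22 > SKU-127 17 > SKU-104 6 > SKU-124 4 > SKU-114 3 > SKU-132 2.
Give SKU-146 7 to hit its cap of 7 ; 40 left.
SKU-112 takes 20 to reach its cap of 20 ; 20 left.
SKU-127: +12 to 12 (cap) ; 8 left.
Give SKU-104 3 to hit its cap of 3 ; 5 left.
Give SKU-124 3 to hit its cap of 3 ; 2 left.
SKU-114: +2 (room for 7) → 2. Pool exhausted.
Total = 27×7 + 3×2 + 22×20 + 6×3 + 4×3 + 17×12 = 869.

869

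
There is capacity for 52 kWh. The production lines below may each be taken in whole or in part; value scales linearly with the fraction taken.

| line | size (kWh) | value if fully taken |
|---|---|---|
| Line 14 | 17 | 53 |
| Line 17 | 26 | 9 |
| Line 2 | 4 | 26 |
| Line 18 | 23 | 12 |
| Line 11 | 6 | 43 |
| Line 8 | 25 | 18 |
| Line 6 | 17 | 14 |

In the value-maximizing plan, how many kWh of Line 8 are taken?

Sort by value density: Line 11 43/6≈7.17, Line 2 26/4≈6.5, Line 14 53/17≈3.12, Line 6 14/17≈0.824, Line 8 18/25≈0.72, Line 18 12/23≈0.522, Line 17 9/26≈0.346.
All 6 kWh of Line 11 fit (value 43) → 46 remain.
All 4 kWh of Line 2 fit (value 26) → 42 remain.
All 17 kWh of Line 14 fit (value 53) → 25 remain.
Take all of Line 6 (17 kWh, value 14) → 8 kWh left.
Fill the last 8 kWh with part of Line 8: 8/25 of it earns 5.76.

8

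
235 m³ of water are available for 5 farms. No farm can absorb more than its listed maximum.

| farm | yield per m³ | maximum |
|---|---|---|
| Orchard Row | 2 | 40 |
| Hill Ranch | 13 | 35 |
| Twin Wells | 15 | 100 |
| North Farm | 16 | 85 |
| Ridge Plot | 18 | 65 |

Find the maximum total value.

Order the farms by yield per m³: Ridge Plot 18 > North Farm 16 > Twin Wells 15 > Hill Ranch 13 > Orchard Row 2.
Give Ridge Plot 65 to hit its cap of 65 → 170 left.
North Farm takes 85 to reach its cap of 85 → 85 left.
Twin Wells has room for 100 but only 85 remain, so it gets 85.
Total = 15×85 + 16×85 + 18×65 = 3805.

3805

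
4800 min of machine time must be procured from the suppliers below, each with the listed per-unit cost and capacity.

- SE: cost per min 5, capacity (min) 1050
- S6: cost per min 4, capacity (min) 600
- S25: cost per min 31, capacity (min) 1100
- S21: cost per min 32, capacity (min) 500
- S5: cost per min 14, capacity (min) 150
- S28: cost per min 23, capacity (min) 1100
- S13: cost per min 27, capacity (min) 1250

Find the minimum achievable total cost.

88950

Cheapest first:
S6 (4): use full 600 → 4200 min to go.
Take 1050 from SE at 5 → need 3150 more.
S5 at 14: take all 150 min → 3000 still needed.
S28 at 23: take all 1100 min → 1900 still needed.
S13 at 27: take all 1250 min → 650 still needed.
S25 (31): take the remaining 650 → done.
S21: unused.
Cost = 600×4 + 1050×5 + 150×14 + 1100×23 + 1250×27 + 650×31 = 88950.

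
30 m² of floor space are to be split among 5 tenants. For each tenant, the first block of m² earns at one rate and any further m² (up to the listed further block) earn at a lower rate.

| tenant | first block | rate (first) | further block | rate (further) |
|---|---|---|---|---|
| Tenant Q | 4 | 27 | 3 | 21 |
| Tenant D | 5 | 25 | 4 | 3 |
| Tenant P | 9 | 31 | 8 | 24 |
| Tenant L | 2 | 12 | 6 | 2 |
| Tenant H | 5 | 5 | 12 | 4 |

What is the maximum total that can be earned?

779

Treat each block as its own option and order by rate: Tenant P/T1 31 > Tenant Q/T1 27 > Tenant D/T1 25 > Tenant P/T2 24 > Tenant Q/T2 21 > Tenant L/T1 12 > Tenant H/T1 5 > Tenant H/T2 4 > Tenant D/T2 3 > Tenant L/T2 2.
Tenant P/T1 (31): +9 → 21 left.
Tenant Q T1 at 27: fill all 4 → 17 left.
Fill Tenant D T1 block (5 at 25) → 12 left.
Tenant P T2 at 24: fill all 8 → 4 left.
Tenant Q/T2 (21): +3 → 1 left.
Tenant L T1 at 12: only 1 left, fill 1.
Total = 31×9 + 27×4 + 25×5 + 24×8 + 21×3 + 12×1 = 779.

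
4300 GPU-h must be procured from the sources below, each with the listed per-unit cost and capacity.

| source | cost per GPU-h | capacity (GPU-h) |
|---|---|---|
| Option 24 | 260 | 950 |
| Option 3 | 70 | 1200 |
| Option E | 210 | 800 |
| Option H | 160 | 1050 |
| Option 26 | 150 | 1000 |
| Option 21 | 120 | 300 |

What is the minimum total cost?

Cheapest first:
Option 3 (70): use full 1200 ; 3100 GPU-h to go.
Take 300 from Option 21 at 120 ; need 2800 more.
Take 1000 from Option 26 at 150 ; need 1800 more.
Option H (160): use full 1050 ; 750 GPU-h to go.
Take 750 from Option E at 210 to finish.
Option 24: unused.
Cost = 1200×70 + 300×120 + 1000×150 + 1050×160 + 750×210 = 595500.

595500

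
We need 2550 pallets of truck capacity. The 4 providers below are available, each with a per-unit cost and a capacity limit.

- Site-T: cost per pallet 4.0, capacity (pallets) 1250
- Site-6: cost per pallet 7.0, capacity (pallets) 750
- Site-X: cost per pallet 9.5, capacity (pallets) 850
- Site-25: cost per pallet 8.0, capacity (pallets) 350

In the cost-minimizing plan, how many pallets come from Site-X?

200

Cheapest first:
Site-T at 4.0: take all 1250 pallets → 1300 still needed.
Take 750 from Site-6 at 7.0 → need 550 more.
Site-25 (8.0): use full 350 → 200 pallets to go.
Site-X at 9.5: take 200 of its 850 → requirement met.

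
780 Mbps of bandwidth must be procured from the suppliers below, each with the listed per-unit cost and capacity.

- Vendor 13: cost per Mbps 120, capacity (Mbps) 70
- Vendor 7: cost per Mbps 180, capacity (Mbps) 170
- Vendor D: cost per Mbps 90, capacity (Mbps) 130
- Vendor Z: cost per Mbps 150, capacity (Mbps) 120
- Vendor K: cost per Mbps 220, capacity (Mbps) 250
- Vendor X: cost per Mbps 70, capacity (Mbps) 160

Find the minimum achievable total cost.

Use suppliers in increasing cost order.
Take 160 from Vendor X at 70 → need 620 more.
Take 130 from Vendor D at 90 → need 490 more.
Vendor 13 at 120: take all 70 Mbps → 420 still needed.
Vendor Z (150): use full 120 → 300 Mbps to go.
Vendor 7 (180): use full 170 → 130 Mbps to go.
Vendor K (220): take the remaining 130 → done.
Cost = 160×70 + 130×90 + 70×120 + 120×150 + 170×180 + 130×220 = 108500.

108500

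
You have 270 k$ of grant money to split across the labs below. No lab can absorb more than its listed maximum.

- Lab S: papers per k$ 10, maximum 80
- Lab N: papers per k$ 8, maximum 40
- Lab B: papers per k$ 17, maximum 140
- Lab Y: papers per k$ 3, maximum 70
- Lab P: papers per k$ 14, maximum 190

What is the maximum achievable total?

Rank by papers per k$: Lab B 17 > Lab P 14 > Lab S 10 > Lab N 8 > Lab Y 3.
Give Lab B 140 to hit its cap of 140 — 130 left.
Lab P has room for 190 but only 130 remain, so it gets 130.
Total = 17×140 + 14×130 = 4200.

4200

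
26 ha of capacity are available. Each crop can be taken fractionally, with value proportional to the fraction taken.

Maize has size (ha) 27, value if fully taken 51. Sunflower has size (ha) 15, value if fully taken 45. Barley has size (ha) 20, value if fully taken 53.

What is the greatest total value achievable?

Rank by value-to-size ratio: Sunflower 45/15≈3, Barley 53/20≈2.65, Maize 51/27≈1.89.
All 15 ha of Sunflower fit (value 45) ; 11 remain.
Only 11 ha remain; take 11/20 of Barley for value 53×11/20 = 29.15.
Total value = 74.15.

74.15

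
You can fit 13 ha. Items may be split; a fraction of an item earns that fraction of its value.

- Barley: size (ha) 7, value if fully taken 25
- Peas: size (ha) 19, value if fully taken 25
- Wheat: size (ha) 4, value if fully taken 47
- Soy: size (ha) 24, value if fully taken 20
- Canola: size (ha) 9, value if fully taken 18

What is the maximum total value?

Best value per unit of size first: Wheat 47/4≈11.8, Barley 25/7≈3.57, Canola 18/9≈2, Peas 25/19≈1.32, Soy 20/24≈0.833.
Wheat: take in full, 4 ha for value 47 — 9 left.
Take all of Barley (7 ha, value 25) — 2 ha left.
2 ha left: a 2/9 share of Canola gives 18×2/9 = 4.
Total value = 76.

76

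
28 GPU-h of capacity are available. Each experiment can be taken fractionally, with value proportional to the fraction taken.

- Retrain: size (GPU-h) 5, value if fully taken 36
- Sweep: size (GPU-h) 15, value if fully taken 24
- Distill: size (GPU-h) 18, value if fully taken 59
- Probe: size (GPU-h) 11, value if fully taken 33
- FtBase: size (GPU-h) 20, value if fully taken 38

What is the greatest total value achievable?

110

Best value per unit of size first: Retrain 36/5≈7.2, Distill 59/18≈3.28, Probe 33/11≈3, FtBase 38/20≈1.9, Sweep 24/15≈1.6.
Retrain: take in full, 5 GPU-h for value 36 → 23 left.
Take all of Distill (18 GPU-h, value 59) → 5 GPU-h left.
Only 5 GPU-h remain; take 5/11 of Probe for value 33×5/11 = 15.
Total value = 110.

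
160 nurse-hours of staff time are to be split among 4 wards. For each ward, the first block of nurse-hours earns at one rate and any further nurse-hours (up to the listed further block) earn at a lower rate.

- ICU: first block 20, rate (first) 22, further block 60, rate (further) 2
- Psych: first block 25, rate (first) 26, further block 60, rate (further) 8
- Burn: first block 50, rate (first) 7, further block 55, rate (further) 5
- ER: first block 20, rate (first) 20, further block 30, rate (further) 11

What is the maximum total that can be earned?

2335

Rank every tier by rate: Psych/T1 26 > ICU/T1 22 > ER/T1 20 > ER/T2 11 > Psych/T2 8 > Burn/T1 7 > Burn/T2 5 > ICU/T2 2.
Fill Psych T1 block (25 at 26) → 135 left.
ICU T1 at 22: fill all 20 → 115 left.
ER/T1 (20): +20 → 95 left.
ER/T2 (11): +30 → 65 left.
Fill Psych T2 block (60 at 8) → 5 left.
Burn T1 at 7: only 5 left, fill 5.
Total = 26×25 + 22×20 + 20×20 + 11×30 + 8×60 + 7×5 = 2335.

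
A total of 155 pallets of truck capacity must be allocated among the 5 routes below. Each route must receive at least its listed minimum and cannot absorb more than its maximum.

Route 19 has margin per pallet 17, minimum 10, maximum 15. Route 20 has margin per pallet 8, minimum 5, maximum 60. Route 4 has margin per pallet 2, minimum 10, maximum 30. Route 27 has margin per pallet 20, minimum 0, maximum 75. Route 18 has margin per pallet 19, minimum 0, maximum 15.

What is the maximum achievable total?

2380

Meeting every minimum uses 10+5+10+0+0 = 25 pallets, leaving 130.
Rank by margin per pallet: Route 27 20 > Route 18 19 > Route 19 17 > Route 20 8 > Route 4 2.
Give Route 27 75 more to hit its cap of 75 ; 55 left.
Route 18 takes 15 more to reach its cap of 15 ; 40 left.
Route 19 takes 5 more to reach its cap of 15 ; 35 left.
Only 35 left; Route 20 takes them to reach 40.
Total = 17×15 + 8×40 + 2×10 + 20×75 + 19×15 = 2380.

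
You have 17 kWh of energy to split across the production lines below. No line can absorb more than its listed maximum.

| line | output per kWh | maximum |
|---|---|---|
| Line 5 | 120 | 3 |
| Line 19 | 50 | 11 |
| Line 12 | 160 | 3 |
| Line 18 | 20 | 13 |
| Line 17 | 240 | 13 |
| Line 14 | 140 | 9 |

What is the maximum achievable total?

3740

Rank by output per kWh: Line 17 240 > Line 12 160 > Line 14 140 > Line 5 120 > Line 19 50 > Line 18 20.
Line 17: +13 to 13 (cap) ; 4 left.
Line 12: +3 to 3 (cap) ; 1 left.
Line 14 has room for 9 but only 1 remain, so it gets 1.
Total = 160×3 + 240×13 + 140×1 = 3740.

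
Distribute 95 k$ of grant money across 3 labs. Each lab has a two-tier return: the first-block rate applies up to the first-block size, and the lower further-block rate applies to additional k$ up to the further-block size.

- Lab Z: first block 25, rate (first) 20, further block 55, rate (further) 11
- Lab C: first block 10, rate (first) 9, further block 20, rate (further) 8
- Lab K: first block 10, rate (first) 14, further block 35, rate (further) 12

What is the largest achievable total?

Treat each block as its own option and order by rate: Lab Z/tier1 20 > Lab K/tier1 14 > Lab K/tier2 12 > Lab Z/tier2 11 > Lab C/tier1 9 > Lab C/tier2 8.
Lab Z/tier1 (20): +25 ; 70 left.
Fill Lab K tier1 block (10 at 14) ; 60 left.
Lab K/tier2 (12): +35 ; 25 left.
Lab Z/tier2: +25 of 55 at 11; pool empty.
Total = 20×25 + 14×10 + 12×35 + 11×25 = 1335.

1335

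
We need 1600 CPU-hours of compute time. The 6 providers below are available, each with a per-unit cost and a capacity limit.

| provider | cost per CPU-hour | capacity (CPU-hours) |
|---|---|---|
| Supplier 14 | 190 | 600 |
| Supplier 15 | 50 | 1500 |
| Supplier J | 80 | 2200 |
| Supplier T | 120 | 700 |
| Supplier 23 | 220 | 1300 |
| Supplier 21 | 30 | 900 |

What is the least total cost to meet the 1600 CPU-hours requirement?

62000

Cheapest first:
Supplier 21 (30): use full 900 — 700 CPU-hours to go.
Supplier 15 (50): take the remaining 700 — done.
Supplier J, Supplier T, Supplier 14, Supplier 23: unused.
Cost = 900×30 + 700×50 = 62000.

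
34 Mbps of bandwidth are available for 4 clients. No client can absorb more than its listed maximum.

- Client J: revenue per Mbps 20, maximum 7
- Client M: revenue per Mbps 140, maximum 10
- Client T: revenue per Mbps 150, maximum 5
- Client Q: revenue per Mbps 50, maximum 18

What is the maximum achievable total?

3070

Order the clients by revenue per Mbps: Client T 150 > Client M 140 > Client Q 50 > Client J 20.
Client T takes 5 to reach its cap of 5 → 29 left.
Client M takes 10 to reach its cap of 10 → 19 left.
Client Q takes 18 to reach its cap of 18 → 1 left.
Only 1 left; Client J takes them to reach 1.
Total = 20×1 + 140×10 + 150×5 + 50×18 = 3070.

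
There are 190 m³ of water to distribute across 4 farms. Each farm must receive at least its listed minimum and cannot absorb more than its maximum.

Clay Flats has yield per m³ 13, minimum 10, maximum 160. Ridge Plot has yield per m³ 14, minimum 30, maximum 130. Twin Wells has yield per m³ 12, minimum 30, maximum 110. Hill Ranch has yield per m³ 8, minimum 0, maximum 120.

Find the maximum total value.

Meeting every minimum uses 10+30+30+0 = 70 m³, leaving 120.
Order the farms by yield per m³: Ridge Plot 14 > Clay Flats 13 > Twin Wells 12 > Hill Ranch 8.
Ridge Plot takes 100 more to reach its cap of 130 → 20 left.
Clay Flats: +20 (room for 150) → 30. Pool exhausted.
Total = 13×30 + 14×130 + 12×30 = 2570.

2570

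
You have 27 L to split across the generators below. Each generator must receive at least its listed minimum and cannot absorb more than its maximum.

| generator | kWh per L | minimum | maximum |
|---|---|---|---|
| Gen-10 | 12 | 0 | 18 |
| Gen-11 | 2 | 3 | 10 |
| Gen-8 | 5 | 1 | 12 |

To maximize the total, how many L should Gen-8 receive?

6

Meeting every minimum uses 0+3+1 = 4 L, leaving 23.
Highest kWh per L first: Gen-10 12 > Gen-8 5 > Gen-11 2.
Gen-10: +18 to 18 (cap) → 5 left.
Only 5 left; Gen-8 takes them to reach 6.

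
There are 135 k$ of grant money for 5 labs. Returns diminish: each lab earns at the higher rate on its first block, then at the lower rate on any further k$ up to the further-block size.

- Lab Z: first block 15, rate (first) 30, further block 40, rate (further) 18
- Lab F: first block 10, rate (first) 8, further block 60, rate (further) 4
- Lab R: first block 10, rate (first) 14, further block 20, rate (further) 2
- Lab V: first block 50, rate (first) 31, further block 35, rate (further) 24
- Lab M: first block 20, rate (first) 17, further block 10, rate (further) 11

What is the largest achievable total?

3470

Treat each block as its own option and order by rate: Lab V/tier1 31 > Lab Z/tier1 30 > Lab V/tier2 24 > Lab Z/tier2 18 > Lab M/tier1 17 > Lab R/tier1 14 > Lab M/tier2 11 > Lab F/tier1 8 > Lab F/tier2 4 > Lab R/tier2 2.
Lab V/tier1 (31): +50 ; 85 left.
Fill Lab Z tier1 block (15 at 30) ; 70 left.
Lab V tier2 at 24: fill all 35 ; 35 left.
35 remain; put them into Lab Z tier2 at 18.
Total = 31×50 + 30×15 + 24×35 + 18×35 = 3470.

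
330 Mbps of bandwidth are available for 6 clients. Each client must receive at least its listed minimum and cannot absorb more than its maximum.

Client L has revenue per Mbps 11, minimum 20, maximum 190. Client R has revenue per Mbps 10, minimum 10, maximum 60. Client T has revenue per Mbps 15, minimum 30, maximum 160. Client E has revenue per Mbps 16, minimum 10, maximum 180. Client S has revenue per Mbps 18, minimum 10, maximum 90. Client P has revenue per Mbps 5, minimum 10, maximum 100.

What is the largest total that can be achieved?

Meeting every minimum uses 20+10+30+10+10+10 = 90 Mbps, leaving 240.
Rank by revenue per Mbps: Client S 18 > Client E 16 > Client T 15 > Client L 11 > Client R 10 > Client P 5.
Client S takes 80 more to reach its cap of 90 → 160 left.
Client E: +160 (room for 170) → 170. Pool exhausted.
Total = 11×20 + 10×10 + 15×30 + 16×170 + 18×90 + 5×10 = 5160.

5160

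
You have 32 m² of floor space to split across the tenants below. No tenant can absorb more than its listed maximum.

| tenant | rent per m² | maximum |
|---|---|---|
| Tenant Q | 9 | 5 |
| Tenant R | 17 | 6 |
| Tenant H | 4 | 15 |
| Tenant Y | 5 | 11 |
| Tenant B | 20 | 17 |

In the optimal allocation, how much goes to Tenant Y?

Order the tenants by rent per m²: Tenant B 20 > Tenant R 17 > Tenant Q 9 > Tenant Y 5 > Tenant H 4.
Tenant B takes 17 to reach its cap of 17 — 15 left.
Tenant R takes 6 to reach its cap of 6 — 9 left.
Give Tenant Q 5 to hit its cap of 5 — 4 left.
Tenant Y: +4 (room for 11) → 4. Pool exhausted.

4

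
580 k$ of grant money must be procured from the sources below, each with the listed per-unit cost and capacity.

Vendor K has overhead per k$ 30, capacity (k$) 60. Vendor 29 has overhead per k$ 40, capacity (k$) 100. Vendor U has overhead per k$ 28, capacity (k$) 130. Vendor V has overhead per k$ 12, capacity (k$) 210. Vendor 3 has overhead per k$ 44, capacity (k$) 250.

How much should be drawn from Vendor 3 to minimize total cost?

Cheapest first:
Take 210 from Vendor V at 12 ; need 370 more.
Vendor U (28): use full 130 ; 240 k$ to go.
Vendor K (30): use full 60 ; 180 k$ to go.
Vendor 29 at 40: take all 100 k$ ; 80 still needed.
Take 80 from Vendor 3 at 44 to finish.

80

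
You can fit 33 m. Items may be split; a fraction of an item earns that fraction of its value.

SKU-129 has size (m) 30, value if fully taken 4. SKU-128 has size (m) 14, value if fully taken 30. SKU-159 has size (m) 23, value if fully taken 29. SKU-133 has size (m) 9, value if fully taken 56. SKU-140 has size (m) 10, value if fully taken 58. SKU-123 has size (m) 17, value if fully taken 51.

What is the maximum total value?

Best value per unit of size first: SKU-133 56/9≈6.22, SKU-140 58/10≈5.8, SKU-123 51/17≈3, SKU-128 30/14≈2.14, SKU-159 29/23≈1.26, SKU-129 4/30≈0.133.
SKU-133: take in full, 9 m for value 56 → 24 left.
Take all of SKU-140 (10 m, value 58) → 14 m left.
14 m left: a 14/17 share of SKU-123 gives 51×14/17 = 42.
Total value = 156.

156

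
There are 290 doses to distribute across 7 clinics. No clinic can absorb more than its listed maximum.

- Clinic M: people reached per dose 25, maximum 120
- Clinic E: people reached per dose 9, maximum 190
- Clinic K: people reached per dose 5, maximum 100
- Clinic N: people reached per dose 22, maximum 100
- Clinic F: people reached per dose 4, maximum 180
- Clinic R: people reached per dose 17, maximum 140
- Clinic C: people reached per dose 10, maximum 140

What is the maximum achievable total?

Order the clinics by people reached per dose: Clinic M 25 > Clinic N 22 > Clinic R 17 > Clinic C 10 > Clinic E 9 > Clinic K 5 > Clinic F 4.
Give Clinic M 120 to hit its cap of 120 ; 170 left.
Clinic N: +100 to 100 (cap) ; 70 left.
Clinic R: +70 (room for 140) → 70. Pool exhausted.
Total = 25×120 + 22×100 + 17×70 = 6390.

6390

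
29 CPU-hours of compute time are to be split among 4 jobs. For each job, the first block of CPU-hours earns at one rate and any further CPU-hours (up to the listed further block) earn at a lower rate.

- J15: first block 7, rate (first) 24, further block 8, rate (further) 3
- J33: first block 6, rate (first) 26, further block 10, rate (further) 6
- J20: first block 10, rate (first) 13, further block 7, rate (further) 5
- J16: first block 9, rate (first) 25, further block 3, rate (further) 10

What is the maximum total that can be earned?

Rank every tier by rate: J33/T1 26 > J16/T1 25 > J15/T1 24 > J20/T1 13 > J16/T2 10 > J33/T2 6 > J20/T2 5 > J15/T2 3.
Fill J33 T1 block (6 at 26) — 23 left.
J16 T1 at 25: fill all 9 — 14 left.
J15/T1 (24): +7 — 7 left.
J20/T1: +7 of 10 at 13; pool empty.
Total = 26×6 + 25×9 + 24×7 + 13×7 = 640.

640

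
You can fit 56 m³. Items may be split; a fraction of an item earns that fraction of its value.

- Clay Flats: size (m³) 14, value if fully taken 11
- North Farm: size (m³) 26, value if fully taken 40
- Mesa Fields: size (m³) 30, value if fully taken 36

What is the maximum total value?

76

Best value per unit of size first: North Farm 40/26≈1.54, Mesa Fields 36/30≈1.2, Clay Flats 11/14≈0.786.
Take all of North Farm (26 m³, value 40) → 30 m³ left.
Take all of Mesa Fields (30 m³, value 36) → 0 m³ left.
Total value = 76.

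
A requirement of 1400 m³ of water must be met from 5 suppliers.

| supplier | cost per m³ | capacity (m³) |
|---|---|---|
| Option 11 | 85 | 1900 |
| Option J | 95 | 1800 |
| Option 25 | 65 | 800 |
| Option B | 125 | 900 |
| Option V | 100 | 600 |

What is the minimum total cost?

Cheapest first:
Option 25 (65): use full 800 ; 600 m³ to go.
Option 11 (85): take the remaining 600 ; done.
Option J, Option V, Option B: unused.
Cost = 800×65 + 600×85 = 103000.

103000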